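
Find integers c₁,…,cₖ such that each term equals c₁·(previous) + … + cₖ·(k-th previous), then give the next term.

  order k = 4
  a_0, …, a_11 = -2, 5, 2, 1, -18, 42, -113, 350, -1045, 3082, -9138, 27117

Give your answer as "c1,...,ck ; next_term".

  a_4 = -3·1 + -1·2 + -3·5 + -1·-2 = -18
  a_5 = -3·-18 + -1·1 + -3·2 + -1·5 = 42
  a_6 = -3·42 + -1·-18 + -3·1 + -1·2 = -113
  a_7 = -3·-113 + -1·42 + -3·-18 + -1·1 = 350
  a_8 = -3·350 + -1·-113 + -3·42 + -1·-18 = -1045
  a_9 = -3·-1045 + -1·350 + -3·-113 + -1·42 = 3082
  a_10 = -3·3082 + -1·-1045 + -3·350 + -1·-113 = -9138
  a_11 = -3·-9138 + -1·3082 + -3·-1045 + -1·350 = 27117
  a_12 = -3·27117 + -1·-9138 + -3·3082 + -1·-1045 = -80414

-3,-1,-3,-1 ; -80414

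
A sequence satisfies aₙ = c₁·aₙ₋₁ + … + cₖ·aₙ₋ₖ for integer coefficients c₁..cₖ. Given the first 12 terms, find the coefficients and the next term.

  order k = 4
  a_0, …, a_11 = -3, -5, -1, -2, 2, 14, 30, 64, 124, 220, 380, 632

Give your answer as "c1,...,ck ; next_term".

2,0,0,-2 ; 1016

  a_4 = 2·-2 + 0·-1 + 0·-5 + -2·-3 = 2
  a_5 = 2·2 + 0·-2 + 0·-1 + -2·-5 = 14
  a_6 = 2·14 + 0·2 + 0·-2 + -2·-1 = 30
  a_7 = 2·30 + 0·14 + 0·2 + -2·-2 = 64
  a_8 = 2·64 + 0·30 + 0·14 + -2·2 = 124
  a_9 = 2·124 + 0·64 + 0·30 + -2·14 = 220
  a_10 = 2·220 + 0·124 + 0·64 + -2·30 = 380
  a_11 = 2·380 + 0·220 + 0·124 + -2·64 = 632
  a_12 = 2·632 + 0·380 + 0·220 + -2·124 = 1016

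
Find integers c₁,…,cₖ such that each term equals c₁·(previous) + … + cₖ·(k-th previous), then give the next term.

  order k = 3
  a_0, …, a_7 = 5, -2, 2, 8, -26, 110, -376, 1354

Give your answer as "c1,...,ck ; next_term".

  a_3 = -3·2 + 3·-2 + 4·5 = 8
  a_4 = -3·8 + 3·2 + 4·-2 = -26
  a_5 = -3·-26 + 3·8 + 4·2 = 110
  a_6 = -3·110 + 3·-26 + 4·8 = -376
  a_7 = -3·-376 + 3·110 + 4·-26 = 1354
  a_8 = -3·1354 + 3·-376 + 4·110 = -4750

-3,3,4 ; -4750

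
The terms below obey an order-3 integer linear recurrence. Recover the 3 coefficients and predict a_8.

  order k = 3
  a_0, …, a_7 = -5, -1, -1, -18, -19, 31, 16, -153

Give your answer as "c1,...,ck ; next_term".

  a_3 = 1·-1 + -3·-1 + 4·-5 = -18
  a_4 = 1·-18 + -3·-1 + 4·-1 = -19
  a_5 = 1·-19 + -3·-18 + 4·-1 = 31
  a_6 = 1·31 + -3·-19 + 4·-18 = 16
  a_7 = 1·16 + -3·31 + 4·-19 = -153
  a_8 = 1·-153 + -3·16 + 4·31 = -77

1,-3,4 ; -77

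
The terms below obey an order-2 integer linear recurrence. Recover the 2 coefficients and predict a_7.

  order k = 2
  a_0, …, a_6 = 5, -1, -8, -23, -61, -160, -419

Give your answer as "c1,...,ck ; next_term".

3,-1 ; -1097

  a_2 = 3·-1 + -1·5 = -8
  a_3 = 3·-8 + -1·-1 = -23
  a_4 = 3·-23 + -1·-8 = -61
  a_5 = 3·-61 + -1·-23 = -160
  a_6 = 3·-160 + -1·-61 = -419
  a_7 = 3·-419 + -1·-160 = -1097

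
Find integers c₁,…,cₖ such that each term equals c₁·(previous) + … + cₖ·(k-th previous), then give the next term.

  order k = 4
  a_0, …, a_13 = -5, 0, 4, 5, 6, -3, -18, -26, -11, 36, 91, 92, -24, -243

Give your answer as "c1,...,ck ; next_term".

1,-1,-1,-1 ; -402

  a_4 = 1·5 + -1·4 + -1·0 + -1·-5 = 6
  a_5 = 1·6 + -1·5 + -1·4 + -1·0 = -3
  a_6 = 1·-3 + -1·6 + -1·5 + -1·4 = -18
  a_7 = 1·-18 + -1·-3 + -1·6 + -1·5 = -26
  a_8 = 1·-26 + -1·-18 + -1·-3 + -1·6 = -11
  a_9 = 1·-11 + -1·-26 + -1·-18 + -1·-3 = 36
  a_10 = 1·36 + -1·-11 + -1·-26 + -1·-18 = 91
  a_11 = 1·91 + -1·36 + -1·-11 + -1·-26 = 92
  a_12 = 1·92 + -1·91 + -1·36 + -1·-11 = -24
  a_13 = 1·-24 + -1·92 + -1·91 + -1·36 = -243
  a_14 = 1·-243 + -1·-24 + -1·92 + -1·91 = -402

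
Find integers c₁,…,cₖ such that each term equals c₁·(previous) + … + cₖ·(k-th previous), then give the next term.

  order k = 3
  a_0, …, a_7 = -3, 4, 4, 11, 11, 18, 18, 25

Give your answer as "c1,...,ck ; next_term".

1,1,-1 ; 25

  a_3 = 1·4 + 1·4 + -1·-3 = 11
  a_4 = 1·11 + 1·4 + -1·4 = 11
  a_5 = 1·11 + 1·11 + -1·4 = 18
  a_6 = 1·18 + 1·11 + -1·11 = 18
  a_7 = 1·18 + 1·18 + -1·11 = 25
  a_8 = 1·25 + 1·18 + -1·18 = 25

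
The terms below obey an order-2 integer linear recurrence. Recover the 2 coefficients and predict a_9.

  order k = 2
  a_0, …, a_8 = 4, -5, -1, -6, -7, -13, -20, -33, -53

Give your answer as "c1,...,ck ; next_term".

1,1 ; -86

  a_2 = 1·-5 + 1·4 = -1
  a_3 = 1·-1 + 1·-5 = -6
  a_4 = 1·-6 + 1·-1 = -7
  a_5 = 1·-7 + 1·-6 = -13
  a_6 = 1·-13 + 1·-7 = -20
  a_7 = 1·-20 + 1·-13 = -33
  a_8 = 1·-33 + 1·-20 = -53
  a_9 = 1·-53 + 1·-33 = -86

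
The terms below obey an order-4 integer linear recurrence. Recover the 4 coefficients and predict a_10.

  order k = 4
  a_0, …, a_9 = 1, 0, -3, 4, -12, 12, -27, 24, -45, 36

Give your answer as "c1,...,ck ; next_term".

0,3,0,-3 ; -54

  a_4 = 0·4 + 3·-3 + 0·0 + -3·1 = -12
  a_5 = 0·-12 + 3·4 + 0·-3 + -3·0 = 12
  a_6 = 0·12 + 3·-12 + 0·4 + -3·-3 = -27
  a_7 = 0·-27 + 3·12 + 0·-12 + -3·4 = 24
  a_8 = 0·24 + 3·-27 + 0·12 + -3·-12 = -45
  a_9 = 0·-45 + 3·24 + 0·-27 + -3·12 = 36
  a_10 = 0·36 + 3·-45 + 0·24 + -3·-27 = -54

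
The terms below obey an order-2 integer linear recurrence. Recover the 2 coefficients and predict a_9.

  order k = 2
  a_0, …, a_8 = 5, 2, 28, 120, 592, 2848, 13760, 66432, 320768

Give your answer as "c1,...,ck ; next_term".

  a_2 = 4·2 + 4·5 = 28
  a_3 = 4·28 + 4·2 = 120
  a_4 = 4·120 + 4·28 = 592
  a_5 = 4·592 + 4·120 = 2848
  a_6 = 4·2848 + 4·592 = 13760
  a_7 = 4·13760 + 4·2848 = 66432
  a_8 = 4·66432 + 4·13760 = 320768
  a_9 = 4·320768 + 4·66432 = 1548800

4,4 ; 1548800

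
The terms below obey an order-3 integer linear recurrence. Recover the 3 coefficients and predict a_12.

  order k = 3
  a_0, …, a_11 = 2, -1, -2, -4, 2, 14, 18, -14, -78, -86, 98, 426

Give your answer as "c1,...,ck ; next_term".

  a_3 = 1·-2 + -2·-1 + -2·2 = -4
  a_4 = 1·-4 + -2·-2 + -2·-1 = 2
  a_5 = 1·2 + -2·-4 + -2·-2 = 14
  a_6 = 1·14 + -2·2 + -2·-4 = 18
  a_7 = 1·18 + -2·14 + -2·2 = -14
  a_8 = 1·-14 + -2·18 + -2·14 = -78
  a_9 = 1·-78 + -2·-14 + -2·18 = -86
  a_10 = 1·-86 + -2·-78 + -2·-14 = 98
  a_11 = 1·98 + -2·-86 + -2·-78 = 426
  a_12 = 1·426 + -2·98 + -2·-86 = 402

1,-2,-2 ; 402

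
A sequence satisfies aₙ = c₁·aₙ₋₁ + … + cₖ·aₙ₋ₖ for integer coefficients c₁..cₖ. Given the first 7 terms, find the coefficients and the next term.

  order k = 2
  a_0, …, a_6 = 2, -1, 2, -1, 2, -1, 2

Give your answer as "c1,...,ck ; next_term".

0,1 ; -1

  a_2 = 0·-1 + 1·2 = 2
  a_3 = 0·2 + 1·-1 = -1
  a_4 = 0·-1 + 1·2 = 2
  a_5 = 0·2 + 1·-1 = -1
  a_6 = 0·-1 + 1·2 = 2
  a_7 = 0·2 + 1·-1 = -1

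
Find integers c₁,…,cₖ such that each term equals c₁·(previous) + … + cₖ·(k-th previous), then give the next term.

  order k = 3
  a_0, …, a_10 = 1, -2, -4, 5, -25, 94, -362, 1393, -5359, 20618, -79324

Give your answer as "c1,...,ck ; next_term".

-3,3,-1 ; 305185

  a_3 = -3·-4 + 3·-2 + -1·1 = 5
  a_4 = -3·5 + 3·-4 + -1·-2 = -25
  a_5 = -3·-25 + 3·5 + -1·-4 = 94
  a_6 = -3·94 + 3·-25 + -1·5 = -362
  a_7 = -3·-362 + 3·94 + -1·-25 = 1393
  a_8 = -3·1393 + 3·-362 + -1·94 = -5359
  a_9 = -3·-5359 + 3·1393 + -1·-362 = 20618
  a_10 = -3·20618 + 3·-5359 + -1·1393 = -79324
  a_11 = -3·-79324 + 3·20618 + -1·-5359 = 305185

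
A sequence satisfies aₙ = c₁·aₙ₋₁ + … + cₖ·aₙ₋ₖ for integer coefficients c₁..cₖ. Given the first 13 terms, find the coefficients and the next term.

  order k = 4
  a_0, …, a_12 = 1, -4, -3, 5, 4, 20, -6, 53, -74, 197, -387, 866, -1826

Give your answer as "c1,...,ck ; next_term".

0,3,-3,1 ; 3956

  a_4 = 0·5 + 3·-3 + -3·-4 + 1·1 = 4
  a_5 = 0·4 + 3·5 + -3·-3 + 1·-4 = 20
  a_6 = 0·20 + 3·4 + -3·5 + 1·-3 = -6
  a_7 = 0·-6 + 3·20 + -3·4 + 1·5 = 53
  a_8 = 0·53 + 3·-6 + -3·20 + 1·4 = -74
  a_9 = 0·-74 + 3·53 + -3·-6 + 1·20 = 197
  a_10 = 0·197 + 3·-74 + -3·53 + 1·-6 = -387
  a_11 = 0·-387 + 3·197 + -3·-74 + 1·53 = 866
  a_12 = 0·866 + 3·-387 + -3·197 + 1·-74 = -1826
  a_13 = 0·-1826 + 3·866 + -3·-387 + 1·197 = 3956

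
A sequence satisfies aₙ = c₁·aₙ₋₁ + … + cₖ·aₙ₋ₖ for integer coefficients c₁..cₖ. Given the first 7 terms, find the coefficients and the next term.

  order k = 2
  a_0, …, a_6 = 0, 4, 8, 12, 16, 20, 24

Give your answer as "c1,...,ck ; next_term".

2,-1 ; 28

  a_2 = 2·4 + -1·0 = 8
  a_3 = 2·8 + -1·4 = 12
  a_4 = 2·12 + -1·8 = 16
  a_5 = 2·16 + -1·12 = 20
  a_6 = 2·20 + -1·16 = 24
  a_7 = 2·24 + -1·20 = 28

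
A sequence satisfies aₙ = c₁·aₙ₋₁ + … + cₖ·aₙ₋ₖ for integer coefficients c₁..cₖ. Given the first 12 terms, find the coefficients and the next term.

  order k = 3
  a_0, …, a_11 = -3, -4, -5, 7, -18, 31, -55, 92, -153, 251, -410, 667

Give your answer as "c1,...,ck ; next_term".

  a_3 = -2·-5 + 0·-4 + 1·-3 = 7
  a_4 = -2·7 + 0·-5 + 1·-4 = -18
  a_5 = -2·-18 + 0·7 + 1·-5 = 31
  a_6 = -2·31 + 0·-18 + 1·7 = -55
  a_7 = -2·-55 + 0·31 + 1·-18 = 92
  a_8 = -2·92 + 0·-55 + 1·31 = -153
  a_9 = -2·-153 + 0·92 + 1·-55 = 251
  a_10 = -2·251 + 0·-153 + 1·92 = -410
  a_11 = -2·-410 + 0·251 + 1·-153 = 667
  a_12 = -2·667 + 0·-410 + 1·251 = -1083

-2,0,1 ; -1083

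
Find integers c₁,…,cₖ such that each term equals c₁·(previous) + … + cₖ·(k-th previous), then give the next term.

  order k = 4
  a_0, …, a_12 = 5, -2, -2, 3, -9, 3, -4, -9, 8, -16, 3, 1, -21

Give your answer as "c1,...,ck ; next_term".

  a_4 = 0·3 + 1·-2 + 1·-2 + -1·5 = -9
  a_5 = 0·-9 + 1·3 + 1·-2 + -1·-2 = 3
  a_6 = 0·3 + 1·-9 + 1·3 + -1·-2 = -4
  a_7 = 0·-4 + 1·3 + 1·-9 + -1·3 = -9
  a_8 = 0·-9 + 1·-4 + 1·3 + -1·-9 = 8
  a_9 = 0·8 + 1·-9 + 1·-4 + -1·3 = -16
  a_10 = 0·-16 + 1·8 + 1·-9 + -1·-4 = 3
  a_11 = 0·3 + 1·-16 + 1·8 + -1·-9 = 1
  a_12 = 0·1 + 1·3 + 1·-16 + -1·8 = -21
  a_13 = 0·-21 + 1·1 + 1·3 + -1·-16 = 20

0,1,1,-1 ; 20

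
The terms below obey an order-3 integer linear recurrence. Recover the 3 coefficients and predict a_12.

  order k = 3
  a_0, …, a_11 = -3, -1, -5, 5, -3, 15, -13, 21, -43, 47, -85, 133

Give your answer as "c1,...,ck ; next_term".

0,1,-2 ; -179

  a_3 = 0·-5 + 1·-1 + -2·-3 = 5
  a_4 = 0·5 + 1·-5 + -2·-1 = -3
  a_5 = 0·-3 + 1·5 + -2·-5 = 15
  a_6 = 0·15 + 1·-3 + -2·5 = -13
  a_7 = 0·-13 + 1·15 + -2·-3 = 21
  a_8 = 0·21 + 1·-13 + -2·15 = -43
  a_9 = 0·-43 + 1·21 + -2·-13 = 47
  a_10 = 0·47 + 1·-43 + -2·21 = -85
  a_11 = 0·-85 + 1·47 + -2·-43 = 133
  a_12 = 0·133 + 1·-85 + -2·47 = -179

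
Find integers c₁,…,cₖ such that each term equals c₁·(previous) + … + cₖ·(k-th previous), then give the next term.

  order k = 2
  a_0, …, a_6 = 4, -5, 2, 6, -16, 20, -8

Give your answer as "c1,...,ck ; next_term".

-2,-2 ; -24

  a_2 = -2·-5 + -2·4 = 2
  a_3 = -2·2 + -2·-5 = 6
  a_4 = -2·6 + -2·2 = -16
  a_5 = -2·-16 + -2·6 = 20
  a_6 = -2·20 + -2·-16 = -8
  a_7 = -2·-8 + -2·20 = -24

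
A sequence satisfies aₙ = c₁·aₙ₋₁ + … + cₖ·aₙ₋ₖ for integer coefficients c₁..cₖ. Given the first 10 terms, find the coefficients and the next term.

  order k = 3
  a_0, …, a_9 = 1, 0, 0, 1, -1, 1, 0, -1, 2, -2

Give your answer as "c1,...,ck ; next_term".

  a_3 = -1·0 + 0·0 + 1·1 = 1
  a_4 = -1·1 + 0·0 + 1·0 = -1
  a_5 = -1·-1 + 0·1 + 1·0 = 1
  a_6 = -1·1 + 0·-1 + 1·1 = 0
  a_7 = -1·0 + 0·1 + 1·-1 = -1
  a_8 = -1·-1 + 0·0 + 1·1 = 2
  a_9 = -1·2 + 0·-1 + 1·0 = -2
  a_10 = -1·-2 + 0·2 + 1·-1 = 1

-1,0,1 ; 1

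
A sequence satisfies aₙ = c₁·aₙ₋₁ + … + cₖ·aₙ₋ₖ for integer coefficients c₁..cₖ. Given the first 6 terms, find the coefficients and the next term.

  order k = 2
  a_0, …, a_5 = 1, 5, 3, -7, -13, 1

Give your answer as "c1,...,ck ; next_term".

  a_2 = 1·5 + -2·1 = 3
  a_3 = 1·3 + -2·5 = -7
  a_4 = 1·-7 + -2·3 = -13
  a_5 = 1·-13 + -2·-7 = 1
  a_6 = 1·1 + -2·-13 = 27

1,-2 ; 27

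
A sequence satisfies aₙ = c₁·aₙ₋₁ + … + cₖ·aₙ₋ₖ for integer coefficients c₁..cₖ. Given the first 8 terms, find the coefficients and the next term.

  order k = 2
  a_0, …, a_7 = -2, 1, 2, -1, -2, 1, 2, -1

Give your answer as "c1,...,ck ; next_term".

0,-1 ; -2

  a_2 = 0·1 + -1·-2 = 2
  a_3 = 0·2 + -1·1 = -1
  a_4 = 0·-1 + -1·2 = -2
  a_5 = 0·-2 + -1·-1 = 1
  a_6 = 0·1 + -1·-2 = 2
  a_7 = 0·2 + -1·1 = -1
  a_8 = 0·-1 + -1·2 = -2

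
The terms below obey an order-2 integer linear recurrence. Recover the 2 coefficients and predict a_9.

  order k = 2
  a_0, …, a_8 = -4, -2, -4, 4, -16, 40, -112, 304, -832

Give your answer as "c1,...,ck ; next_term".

-2,2 ; 2272

  a_2 = -2·-2 + 2·-4 = -4
  a_3 = -2·-4 + 2·-2 = 4
  a_4 = -2·4 + 2·-4 = -16
  a_5 = -2·-16 + 2·4 = 40
  a_6 = -2·40 + 2·-16 = -112
  a_7 = -2·-112 + 2·40 = 304
  a_8 = -2·304 + 2·-112 = -832
  a_9 = -2·-832 + 2·304 = 2272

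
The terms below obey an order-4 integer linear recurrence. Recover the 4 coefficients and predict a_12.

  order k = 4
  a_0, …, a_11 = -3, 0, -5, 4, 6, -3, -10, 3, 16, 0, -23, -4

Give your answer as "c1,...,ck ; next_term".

  a_4 = 1·4 + -1·-5 + 1·0 + 1·-3 = 6
  a_5 = 1·6 + -1·4 + 1·-5 + 1·0 = -3
  a_6 = 1·-3 + -1·6 + 1·4 + 1·-5 = -10
  a_7 = 1·-10 + -1·-3 + 1·6 + 1·4 = 3
  a_8 = 1·3 + -1·-10 + 1·-3 + 1·6 = 16
  a_9 = 1·16 + -1·3 + 1·-10 + 1·-3 = 0
  a_10 = 1·0 + -1·16 + 1·3 + 1·-10 = -23
  a_11 = 1·-23 + -1·0 + 1·16 + 1·3 = -4
  a_12 = 1·-4 + -1·-23 + 1·0 + 1·16 = 35

1,-1,1,1 ; 35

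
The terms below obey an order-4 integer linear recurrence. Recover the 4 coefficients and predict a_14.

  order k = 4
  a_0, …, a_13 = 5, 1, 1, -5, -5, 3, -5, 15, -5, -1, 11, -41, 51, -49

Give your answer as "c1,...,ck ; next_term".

-1,0,0,-2 ; 27

  a_4 = -1·-5 + 0·1 + 0·1 + -2·5 = -5
  a_5 = -1·-5 + 0·-5 + 0·1 + -2·1 = 3
  a_6 = -1·3 + 0·-5 + 0·-5 + -2·1 = -5
  a_7 = -1·-5 + 0·3 + 0·-5 + -2·-5 = 15
  a_8 = -1·15 + 0·-5 + 0·3 + -2·-5 = -5
  a_9 = -1·-5 + 0·15 + 0·-5 + -2·3 = -1
  a_10 = -1·-1 + 0·-5 + 0·15 + -2·-5 = 11
  a_11 = -1·11 + 0·-1 + 0·-5 + -2·15 = -41
  a_12 = -1·-41 + 0·11 + 0·-1 + -2·-5 = 51
  a_13 = -1·51 + 0·-41 + 0·11 + -2·-1 = -49
  a_14 = -1·-49 + 0·51 + 0·-41 + -2·11 = 27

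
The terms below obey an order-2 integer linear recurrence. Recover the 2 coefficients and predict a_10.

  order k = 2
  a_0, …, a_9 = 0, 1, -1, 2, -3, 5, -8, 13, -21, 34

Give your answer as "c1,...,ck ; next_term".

  a_2 = -1·1 + 1·0 = -1
  a_3 = -1·-1 + 1·1 = 2
  a_4 = -1·2 + 1·-1 = -3
  a_5 = -1·-3 + 1·2 = 5
  a_6 = -1·5 + 1·-3 = -8
  a_7 = -1·-8 + 1·5 = 13
  a_8 = -1·13 + 1·-8 = -21
  a_9 = -1·-21 + 1·13 = 34
  a_10 = -1·34 + 1·-21 = -55

-1,1 ; -55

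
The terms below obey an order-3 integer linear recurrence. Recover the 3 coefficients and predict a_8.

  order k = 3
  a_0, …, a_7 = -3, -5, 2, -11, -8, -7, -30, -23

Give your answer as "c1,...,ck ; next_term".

0,1,2 ; -44

  a_3 = 0·2 + 1·-5 + 2·-3 = -11
  a_4 = 0·-11 + 1·2 + 2·-5 = -8
  a_5 = 0·-8 + 1·-11 + 2·2 = -7
  a_6 = 0·-7 + 1·-8 + 2·-11 = -30
  a_7 = 0·-30 + 1·-7 + 2·-8 = -23
  a_8 = 0·-23 + 1·-30 + 2·-7 = -44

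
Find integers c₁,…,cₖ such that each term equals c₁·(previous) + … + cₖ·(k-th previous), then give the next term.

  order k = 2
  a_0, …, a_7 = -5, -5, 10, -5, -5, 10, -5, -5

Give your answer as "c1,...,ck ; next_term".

  a_2 = -1·-5 + -1·-5 = 10
  a_3 = -1·10 + -1·-5 = -5
  a_4 = -1·-5 + -1·10 = -5
  a_5 = -1·-5 + -1·-5 = 10
  a_6 = -1·10 + -1·-5 = -5
  a_7 = -1·-5 + -1·10 = -5
  a_8 = -1·-5 + -1·-5 = 10

-1,-1 ; 10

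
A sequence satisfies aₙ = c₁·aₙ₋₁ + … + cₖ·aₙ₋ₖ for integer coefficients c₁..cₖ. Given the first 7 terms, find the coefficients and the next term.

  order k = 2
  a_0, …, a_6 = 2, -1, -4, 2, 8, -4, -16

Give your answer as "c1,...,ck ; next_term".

0,-2 ; 8

  a_2 = 0·-1 + -2·2 = -4
  a_3 = 0·-4 + -2·-1 = 2
  a_4 = 0·2 + -2·-4 = 8
  a_5 = 0·8 + -2·2 = -4
  a_6 = 0·-4 + -2·8 = -16
  a_7 = 0·-16 + -2·-4 = 8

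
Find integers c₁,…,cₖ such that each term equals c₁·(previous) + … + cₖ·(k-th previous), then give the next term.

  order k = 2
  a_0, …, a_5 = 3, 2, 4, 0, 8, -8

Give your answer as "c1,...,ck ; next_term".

-1,2 ; 24

  a_2 = -1·2 + 2·3 = 4
  a_3 = -1·4 + 2·2 = 0
  a_4 = -1·0 + 2·4 = 8
  a_5 = -1·8 + 2·0 = -8
  a_6 = -1·-8 + 2·8 = 24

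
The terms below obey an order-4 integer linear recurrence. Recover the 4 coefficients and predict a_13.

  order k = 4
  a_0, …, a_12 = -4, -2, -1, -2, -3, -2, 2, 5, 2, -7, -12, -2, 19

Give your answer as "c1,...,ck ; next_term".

1,-1,-1,1 ; 26

  a_4 = 1·-2 + -1·-1 + -1·-2 + 1·-4 = -3
  a_5 = 1·-3 + -1·-2 + -1·-1 + 1·-2 = -2
  a_6 = 1·-2 + -1·-3 + -1·-2 + 1·-1 = 2
  a_7 = 1·2 + -1·-2 + -1·-3 + 1·-2 = 5
  a_8 = 1·5 + -1·2 + -1·-2 + 1·-3 = 2
  a_9 = 1·2 + -1·5 + -1·2 + 1·-2 = -7
  a_10 = 1·-7 + -1·2 + -1·5 + 1·2 = -12
  a_11 = 1·-12 + -1·-7 + -1·2 + 1·5 = -2
  a_12 = 1·-2 + -1·-12 + -1·-7 + 1·2 = 19
  a_13 = 1·19 + -1·-2 + -1·-12 + 1·-7 = 26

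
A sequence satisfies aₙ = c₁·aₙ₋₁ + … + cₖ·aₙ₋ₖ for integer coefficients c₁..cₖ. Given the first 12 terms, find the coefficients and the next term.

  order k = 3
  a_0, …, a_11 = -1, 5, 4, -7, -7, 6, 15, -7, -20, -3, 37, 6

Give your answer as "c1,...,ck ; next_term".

-1,-1,-2 ; -37

  a_3 = -1·4 + -1·5 + -2·-1 = -7
  a_4 = -1·-7 + -1·4 + -2·5 = -7
  a_5 = -1·-7 + -1·-7 + -2·4 = 6
  a_6 = -1·6 + -1·-7 + -2·-7 = 15
  a_7 = -1·15 + -1·6 + -2·-7 = -7
  a_8 = -1·-7 + -1·15 + -2·6 = -20
  a_9 = -1·-20 + -1·-7 + -2·15 = -3
  a_10 = -1·-3 + -1·-20 + -2·-7 = 37
  a_11 = -1·37 + -1·-3 + -2·-20 = 6
  a_12 = -1·6 + -1·37 + -2·-3 = -37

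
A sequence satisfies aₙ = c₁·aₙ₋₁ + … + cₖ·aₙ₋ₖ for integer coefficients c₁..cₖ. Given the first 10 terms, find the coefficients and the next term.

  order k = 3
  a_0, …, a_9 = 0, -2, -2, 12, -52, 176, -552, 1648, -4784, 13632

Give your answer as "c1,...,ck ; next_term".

-4,-2,4 ; -38368

  a_3 = -4·-2 + -2·-2 + 4·0 = 12
  a_4 = -4·12 + -2·-2 + 4·-2 = -52
  a_5 = -4·-52 + -2·12 + 4·-2 = 176
  a_6 = -4·176 + -2·-52 + 4·12 = -552
  a_7 = -4·-552 + -2·176 + 4·-52 = 1648
  a_8 = -4·1648 + -2·-552 + 4·176 = -4784
  a_9 = -4·-4784 + -2·1648 + 4·-552 = 13632
  a_10 = -4·13632 + -2·-4784 + 4·1648 = -38368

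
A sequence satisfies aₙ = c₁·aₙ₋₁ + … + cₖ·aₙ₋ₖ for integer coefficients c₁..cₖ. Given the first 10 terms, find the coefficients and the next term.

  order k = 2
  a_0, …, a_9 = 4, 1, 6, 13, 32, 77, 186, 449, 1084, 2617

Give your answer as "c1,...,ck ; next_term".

2,1 ; 6318

  a_2 = 2·1 + 1·4 = 6
  a_3 = 2·6 + 1·1 = 13
  a_4 = 2·13 + 1·6 = 32
  a_5 = 2·32 + 1·13 = 77
  a_6 = 2·77 + 1·32 = 186
  a_7 = 2·186 + 1·77 = 449
  a_8 = 2·449 + 1·186 = 1084
  a_9 = 2·1084 + 1·449 = 2617
  a_10 = 2·2617 + 1·1084 = 6318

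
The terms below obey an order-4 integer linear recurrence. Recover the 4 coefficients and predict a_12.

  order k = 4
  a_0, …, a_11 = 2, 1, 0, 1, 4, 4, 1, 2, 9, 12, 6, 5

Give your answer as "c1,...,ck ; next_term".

1,-1,1,1 ; 20

  a_4 = 1·1 + -1·0 + 1·1 + 1·2 = 4
  a_5 = 1·4 + -1·1 + 1·0 + 1·1 = 4
  a_6 = 1·4 + -1·4 + 1·1 + 1·0 = 1
  a_7 = 1·1 + -1·4 + 1·4 + 1·1 = 2
  a_8 = 1·2 + -1·1 + 1·4 + 1·4 = 9
  a_9 = 1·9 + -1·2 + 1·1 + 1·4 = 12
  a_10 = 1·12 + -1·9 + 1·2 + 1·1 = 6
  a_11 = 1·6 + -1·12 + 1·9 + 1·2 = 5
  a_12 = 1·5 + -1·6 + 1·12 + 1·9 = 20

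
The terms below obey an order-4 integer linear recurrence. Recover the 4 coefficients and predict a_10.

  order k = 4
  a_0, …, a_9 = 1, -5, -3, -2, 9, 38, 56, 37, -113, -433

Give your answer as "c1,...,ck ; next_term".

  a_4 = 1·-2 + 0·-3 + -3·-5 + -4·1 = 9
  a_5 = 1·9 + 0·-2 + -3·-3 + -4·-5 = 38
  a_6 = 1·38 + 0·9 + -3·-2 + -4·-3 = 56
  a_7 = 1·56 + 0·38 + -3·9 + -4·-2 = 37
  a_8 = 1·37 + 0·56 + -3·38 + -4·9 = -113
  a_9 = 1·-113 + 0·37 + -3·56 + -4·38 = -433
  a_10 = 1·-433 + 0·-113 + -3·37 + -4·56 = -768

1,0,-3,-4 ; -768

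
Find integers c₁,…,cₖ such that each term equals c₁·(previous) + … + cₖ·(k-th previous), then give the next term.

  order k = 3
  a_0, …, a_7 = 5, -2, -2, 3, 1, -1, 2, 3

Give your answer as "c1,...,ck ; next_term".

1,0,1 ; 2

  a_3 = 1·-2 + 0·-2 + 1·5 = 3
  a_4 = 1·3 + 0·-2 + 1·-2 = 1
  a_5 = 1·1 + 0·3 + 1·-2 = -1
  a_6 = 1·-1 + 0·1 + 1·3 = 2
  a_7 = 1·2 + 0·-1 + 1·1 = 3
  a_8 = 1·3 + 0·2 + 1·-1 = 2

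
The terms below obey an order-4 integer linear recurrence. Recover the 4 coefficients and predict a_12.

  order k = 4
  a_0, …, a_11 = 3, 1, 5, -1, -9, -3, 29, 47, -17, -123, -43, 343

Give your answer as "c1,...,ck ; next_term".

2,-3,2,2 ; 535

  a_4 = 2·-1 + -3·5 + 2·1 + 2·3 = -9
  a_5 = 2·-9 + -3·-1 + 2·5 + 2·1 = -3
  a_6 = 2·-3 + -3·-9 + 2·-1 + 2·5 = 29
  a_7 = 2·29 + -3·-3 + 2·-9 + 2·-1 = 47
  a_8 = 2·47 + -3·29 + 2·-3 + 2·-9 = -17
  a_9 = 2·-17 + -3·47 + 2·29 + 2·-3 = -123
  a_10 = 2·-123 + -3·-17 + 2·47 + 2·29 = -43
  a_11 = 2·-43 + -3·-123 + 2·-17 + 2·47 = 343
  a_12 = 2·343 + -3·-43 + 2·-123 + 2·-17 = 535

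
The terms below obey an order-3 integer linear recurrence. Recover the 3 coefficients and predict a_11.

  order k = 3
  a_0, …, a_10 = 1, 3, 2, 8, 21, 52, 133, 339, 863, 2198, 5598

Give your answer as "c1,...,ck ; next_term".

2,1,1 ; 14257

  a_3 = 2·2 + 1·3 + 1·1 = 8
  a_4 = 2·8 + 1·2 + 1·3 = 21
  a_5 = 2·21 + 1·8 + 1·2 = 52
  a_6 = 2·52 + 1·21 + 1·8 = 133
  a_7 = 2·133 + 1·52 + 1·21 = 339
  a_8 = 2·339 + 1·133 + 1·52 = 863
  a_9 = 2·863 + 1·339 + 1·133 = 2198
  a_10 = 2·2198 + 1·863 + 1·339 = 5598
  a_11 = 2·5598 + 1·2198 + 1·863 = 14257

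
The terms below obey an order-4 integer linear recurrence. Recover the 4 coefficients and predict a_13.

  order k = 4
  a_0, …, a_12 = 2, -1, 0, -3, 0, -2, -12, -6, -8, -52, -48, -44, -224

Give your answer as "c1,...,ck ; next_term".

0,0,4,2 ; -296

  a_4 = 0·-3 + 0·0 + 4·-1 + 2·2 = 0
  a_5 = 0·0 + 0·-3 + 4·0 + 2·-1 = -2
  a_6 = 0·-2 + 0·0 + 4·-3 + 2·0 = -12
  a_7 = 0·-12 + 0·-2 + 4·0 + 2·-3 = -6
  a_8 = 0·-6 + 0·-12 + 4·-2 + 2·0 = -8
  a_9 = 0·-8 + 0·-6 + 4·-12 + 2·-2 = -52
  a_10 = 0·-52 + 0·-8 + 4·-6 + 2·-12 = -48
  a_11 = 0·-48 + 0·-52 + 4·-8 + 2·-6 = -44
  a_12 = 0·-44 + 0·-48 + 4·-52 + 2·-8 = -224
  a_13 = 0·-224 + 0·-44 + 4·-48 + 2·-52 = -296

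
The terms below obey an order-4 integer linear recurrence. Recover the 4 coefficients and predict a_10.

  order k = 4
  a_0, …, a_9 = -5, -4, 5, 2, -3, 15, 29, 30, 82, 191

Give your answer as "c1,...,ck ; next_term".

2,-1,3,-2 ; 332

  a_4 = 2·2 + -1·5 + 3·-4 + -2·-5 = -3
  a_5 = 2·-3 + -1·2 + 3·5 + -2·-4 = 15
  a_6 = 2·15 + -1·-3 + 3·2 + -2·5 = 29
  a_7 = 2·29 + -1·15 + 3·-3 + -2·2 = 30
  a_8 = 2·30 + -1·29 + 3·15 + -2·-3 = 82
  a_9 = 2·82 + -1·30 + 3·29 + -2·15 = 191
  a_10 = 2·191 + -1·82 + 3·30 + -2·29 = 332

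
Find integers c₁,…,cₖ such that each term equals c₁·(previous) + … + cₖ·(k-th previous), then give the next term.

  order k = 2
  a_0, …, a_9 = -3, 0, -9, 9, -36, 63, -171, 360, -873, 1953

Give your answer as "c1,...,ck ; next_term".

-1,3 ; -4572

  a_2 = -1·0 + 3·-3 = -9
  a_3 = -1·-9 + 3·0 = 9
  a_4 = -1·9 + 3·-9 = -36
  a_5 = -1·-36 + 3·9 = 63
  a_6 = -1·63 + 3·-36 = -171
  a_7 = -1·-171 + 3·63 = 360
  a_8 = -1·360 + 3·-171 = -873
  a_9 = -1·-873 + 3·360 = 1953
  a_10 = -1·1953 + 3·-873 = -4572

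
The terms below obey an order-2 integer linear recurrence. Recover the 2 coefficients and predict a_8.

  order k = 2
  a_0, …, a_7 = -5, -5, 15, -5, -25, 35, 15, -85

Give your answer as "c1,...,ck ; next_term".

  a_2 = -1·-5 + -2·-5 = 15
  a_3 = -1·15 + -2·-5 = -5
  a_4 = -1·-5 + -2·15 = -25
  a_5 = -1·-25 + -2·-5 = 35
  a_6 = -1·35 + -2·-25 = 15
  a_7 = -1·15 + -2·35 = -85
  a_8 = -1·-85 + -2·15 = 55

-1,-2 ; 55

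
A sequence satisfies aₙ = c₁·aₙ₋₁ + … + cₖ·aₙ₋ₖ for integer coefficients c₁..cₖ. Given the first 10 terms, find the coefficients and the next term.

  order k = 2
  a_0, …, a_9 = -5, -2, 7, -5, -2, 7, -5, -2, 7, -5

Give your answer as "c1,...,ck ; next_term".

  a_2 = -1·-2 + -1·-5 = 7
  a_3 = -1·7 + -1·-2 = -5
  a_4 = -1·-5 + -1·7 = -2
  a_5 = -1·-2 + -1·-5 = 7
  a_6 = -1·7 + -1·-2 = -5
  a_7 = -1·-5 + -1·7 = -2
  a_8 = -1·-2 + -1·-5 = 7
  a_9 = -1·7 + -1·-2 = -5
  a_10 = -1·-5 + -1·7 = -2

-1,-1 ; -2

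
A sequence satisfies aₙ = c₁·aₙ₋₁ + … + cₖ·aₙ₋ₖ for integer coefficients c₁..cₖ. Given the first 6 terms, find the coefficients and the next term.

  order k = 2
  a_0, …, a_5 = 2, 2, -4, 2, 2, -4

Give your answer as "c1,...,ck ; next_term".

  a_2 = -1·2 + -1·2 = -4
  a_3 = -1·-4 + -1·2 = 2
  a_4 = -1·2 + -1·-4 = 2
  a_5 = -1·2 + -1·2 = -4
  a_6 = -1·-4 + -1·2 = 2

-1,-1 ; 2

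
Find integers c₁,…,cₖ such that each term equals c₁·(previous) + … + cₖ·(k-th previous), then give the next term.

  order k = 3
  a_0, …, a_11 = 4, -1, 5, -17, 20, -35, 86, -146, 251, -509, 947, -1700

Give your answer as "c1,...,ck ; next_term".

-1,0,-3 ; 3227

  a_3 = -1·5 + 0·-1 + -3·4 = -17
  a_4 = -1·-17 + 0·5 + -3·-1 = 20
  a_5 = -1·20 + 0·-17 + -3·5 = -35
  a_6 = -1·-35 + 0·20 + -3·-17 = 86
  a_7 = -1·86 + 0·-35 + -3·20 = -146
  a_8 = -1·-146 + 0·86 + -3·-35 = 251
  a_9 = -1·251 + 0·-146 + -3·86 = -509
  a_10 = -1·-509 + 0·251 + -3·-146 = 947
  a_11 = -1·947 + 0·-509 + -3·251 = -1700
  a_12 = -1·-1700 + 0·947 + -3·-509 = 3227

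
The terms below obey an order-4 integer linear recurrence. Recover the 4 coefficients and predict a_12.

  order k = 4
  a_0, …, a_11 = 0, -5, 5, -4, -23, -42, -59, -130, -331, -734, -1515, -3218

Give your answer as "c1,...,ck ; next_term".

2,-1,2,2 ; -7051

  a_4 = 2·-4 + -1·5 + 2·-5 + 2·0 = -23
  a_5 = 2·-23 + -1·-4 + 2·5 + 2·-5 = -42
  a_6 = 2·-42 + -1·-23 + 2·-4 + 2·5 = -59
  a_7 = 2·-59 + -1·-42 + 2·-23 + 2·-4 = -130
  a_8 = 2·-130 + -1·-59 + 2·-42 + 2·-23 = -331
  a_9 = 2·-331 + -1·-130 + 2·-59 + 2·-42 = -734
  a_10 = 2·-734 + -1·-331 + 2·-130 + 2·-59 = -1515
  a_11 = 2·-1515 + -1·-734 + 2·-331 + 2·-130 = -3218
  a_12 = 2·-3218 + -1·-1515 + 2·-734 + 2·-331 = -7051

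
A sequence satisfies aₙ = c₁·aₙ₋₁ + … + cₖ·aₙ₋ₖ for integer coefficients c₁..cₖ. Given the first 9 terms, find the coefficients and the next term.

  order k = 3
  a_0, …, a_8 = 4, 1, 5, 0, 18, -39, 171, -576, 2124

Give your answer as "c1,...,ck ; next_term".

-3,3,3 ; -7587

  a_3 = -3·5 + 3·1 + 3·4 = 0
  a_4 = -3·0 + 3·5 + 3·1 = 18
  a_5 = -3·18 + 3·0 + 3·5 = -39
  a_6 = -3·-39 + 3·18 + 3·0 = 171
  a_7 = -3·171 + 3·-39 + 3·18 = -576
  a_8 = -3·-576 + 3·171 + 3·-39 = 2124
  a_9 = -3·2124 + 3·-576 + 3·171 = -7587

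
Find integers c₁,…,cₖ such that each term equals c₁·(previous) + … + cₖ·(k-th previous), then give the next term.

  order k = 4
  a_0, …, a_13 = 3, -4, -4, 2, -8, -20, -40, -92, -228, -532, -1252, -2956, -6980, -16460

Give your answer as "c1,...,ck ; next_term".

1,2,2,2 ; -38836

  a_4 = 1·2 + 2·-4 + 2·-4 + 2·3 = -8
  a_5 = 1·-8 + 2·2 + 2·-4 + 2·-4 = -20
  a_6 = 1·-20 + 2·-8 + 2·2 + 2·-4 = -40
  a_7 = 1·-40 + 2·-20 + 2·-8 + 2·2 = -92
  a_8 = 1·-92 + 2·-40 + 2·-20 + 2·-8 = -228
  a_9 = 1·-228 + 2·-92 + 2·-40 + 2·-20 = -532
  a_10 = 1·-532 + 2·-228 + 2·-92 + 2·-40 = -1252
  a_11 = 1·-1252 + 2·-532 + 2·-228 + 2·-92 = -2956
  a_12 = 1·-2956 + 2·-1252 + 2·-532 + 2·-228 = -6980
  a_13 = 1·-6980 + 2·-2956 + 2·-1252 + 2·-532 = -16460
  a_14 = 1·-16460 + 2·-6980 + 2·-2956 + 2·-1252 = -38836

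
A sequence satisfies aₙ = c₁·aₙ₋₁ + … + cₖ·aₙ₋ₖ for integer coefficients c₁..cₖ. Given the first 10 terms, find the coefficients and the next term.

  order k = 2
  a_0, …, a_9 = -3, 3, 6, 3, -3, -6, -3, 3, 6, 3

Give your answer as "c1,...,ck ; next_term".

1,-1 ; -3

  a_2 = 1·3 + -1·-3 = 6
  a_3 = 1·6 + -1·3 = 3
  a_4 = 1·3 + -1·6 = -3
  a_5 = 1·-3 + -1·3 = -6
  a_6 = 1·-6 + -1·-3 = -3
  a_7 = 1·-3 + -1·-6 = 3
  a_8 = 1·3 + -1·-3 = 6
  a_9 = 1·6 + -1·3 = 3
  a_10 = 1·3 + -1·6 = -3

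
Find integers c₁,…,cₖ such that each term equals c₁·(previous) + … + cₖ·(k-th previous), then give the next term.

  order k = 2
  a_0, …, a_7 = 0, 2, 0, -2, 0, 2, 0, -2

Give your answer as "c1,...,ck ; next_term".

  a_2 = 0·2 + -1·0 = 0
  a_3 = 0·0 + -1·2 = -2
  a_4 = 0·-2 + -1·0 = 0
  a_5 = 0·0 + -1·-2 = 2
  a_6 = 0·2 + -1·0 = 0
  a_7 = 0·0 + -1·2 = -2
  a_8 = 0·-2 + -1·0 = 0

0,-1 ; 0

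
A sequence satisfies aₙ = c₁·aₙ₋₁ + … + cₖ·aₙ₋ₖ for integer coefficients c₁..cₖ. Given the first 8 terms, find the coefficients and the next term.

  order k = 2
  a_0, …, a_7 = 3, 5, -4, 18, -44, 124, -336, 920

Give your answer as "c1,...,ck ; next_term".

-2,2 ; -2512

  a_2 = -2·5 + 2·3 = -4
  a_3 = -2·-4 + 2·5 = 18
  a_4 = -2·18 + 2·-4 = -44
  a_5 = -2·-44 + 2·18 = 124
  a_6 = -2·124 + 2·-44 = -336
  a_7 = -2·-336 + 2·124 = 920
  a_8 = -2·920 + 2·-336 = -2512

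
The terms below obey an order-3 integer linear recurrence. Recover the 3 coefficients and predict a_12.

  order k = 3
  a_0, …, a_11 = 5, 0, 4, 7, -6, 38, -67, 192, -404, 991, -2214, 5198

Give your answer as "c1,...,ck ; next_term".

-2,2,3 ; -11851

  a_3 = -2·4 + 2·0 + 3·5 = 7
  a_4 = -2·7 + 2·4 + 3·0 = -6
  a_5 = -2·-6 + 2·7 + 3·4 = 38
  a_6 = -2·38 + 2·-6 + 3·7 = -67
  a_7 = -2·-67 + 2·38 + 3·-6 = 192
  a_8 = -2·192 + 2·-67 + 3·38 = -404
  a_9 = -2·-404 + 2·192 + 3·-67 = 991
  a_10 = -2·991 + 2·-404 + 3·192 = -2214
  a_11 = -2·-2214 + 2·991 + 3·-404 = 5198
  a_12 = -2·5198 + 2·-2214 + 3·991 = -11851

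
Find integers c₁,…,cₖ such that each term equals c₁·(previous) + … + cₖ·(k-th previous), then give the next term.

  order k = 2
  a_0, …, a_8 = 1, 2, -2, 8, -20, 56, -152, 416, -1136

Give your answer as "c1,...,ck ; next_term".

-2,2 ; 3104

  a_2 = -2·2 + 2·1 = -2
  a_3 = -2·-2 + 2·2 = 8
  a_4 = -2·8 + 2·-2 = -20
  a_5 = -2·-20 + 2·8 = 56
  a_6 = -2·56 + 2·-20 = -152
  a_7 = -2·-152 + 2·56 = 416
  a_8 = -2·416 + 2·-152 = -1136
  a_9 = -2·-1136 + 2·416 = 3104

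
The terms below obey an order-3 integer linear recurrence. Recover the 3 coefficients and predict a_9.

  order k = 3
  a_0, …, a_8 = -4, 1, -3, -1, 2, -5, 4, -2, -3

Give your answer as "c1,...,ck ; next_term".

-1,0,1 ; 7

  a_3 = -1·-3 + 0·1 + 1·-4 = -1
  a_4 = -1·-1 + 0·-3 + 1·1 = 2
  a_5 = -1·2 + 0·-1 + 1·-3 = -5
  a_6 = -1·-5 + 0·2 + 1·-1 = 4
  a_7 = -1·4 + 0·-5 + 1·2 = -2
  a_8 = -1·-2 + 0·4 + 1·-5 = -3
  a_9 = -1·-3 + 0·-2 + 1·4 = 7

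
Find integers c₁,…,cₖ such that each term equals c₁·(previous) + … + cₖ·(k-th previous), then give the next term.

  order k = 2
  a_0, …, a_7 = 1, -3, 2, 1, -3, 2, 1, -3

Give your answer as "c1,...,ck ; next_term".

-1,-1 ; 2

  a_2 = -1·-3 + -1·1 = 2
  a_3 = -1·2 + -1·-3 = 1
  a_4 = -1·1 + -1·2 = -3
  a_5 = -1·-3 + -1·1 = 2
  a_6 = -1·2 + -1·-3 = 1
  a_7 = -1·1 + -1·2 = -3
  a_8 = -1·-3 + -1·1 = 2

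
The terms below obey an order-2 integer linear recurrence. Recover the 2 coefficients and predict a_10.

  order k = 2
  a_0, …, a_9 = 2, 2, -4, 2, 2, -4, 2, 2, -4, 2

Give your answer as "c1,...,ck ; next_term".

  a_2 = -1·2 + -1·2 = -4
  a_3 = -1·-4 + -1·2 = 2
  a_4 = -1·2 + -1·-4 = 2
  a_5 = -1·2 + -1·2 = -4
  a_6 = -1·-4 + -1·2 = 2
  a_7 = -1·2 + -1·-4 = 2
  a_8 = -1·2 + -1·2 = -4
  a_9 = -1·-4 + -1·2 = 2
  a_10 = -1·2 + -1·-4 = 2

-1,-1 ; 2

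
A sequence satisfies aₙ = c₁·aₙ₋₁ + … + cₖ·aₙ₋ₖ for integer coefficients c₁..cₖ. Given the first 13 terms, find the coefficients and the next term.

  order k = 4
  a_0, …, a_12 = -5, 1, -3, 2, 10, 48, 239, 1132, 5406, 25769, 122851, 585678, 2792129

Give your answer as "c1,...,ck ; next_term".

4,4,-1,-3 ; 13311070

  a_4 = 4·2 + 4·-3 + -1·1 + -3·-5 = 10
  a_5 = 4·10 + 4·2 + -1·-3 + -3·1 = 48
  a_6 = 4·48 + 4·10 + -1·2 + -3·-3 = 239
  a_7 = 4·239 + 4·48 + -1·10 + -3·2 = 1132
  a_8 = 4·1132 + 4·239 + -1·48 + -3·10 = 5406
  a_9 = 4·5406 + 4·1132 + -1·239 + -3·48 = 25769
  a_10 = 4·25769 + 4·5406 + -1·1132 + -3·239 = 122851
  a_11 = 4·122851 + 4·25769 + -1·5406 + -3·1132 = 585678
  a_12 = 4·585678 + 4·122851 + -1·25769 + -3·5406 = 2792129
  a_13 = 4·2792129 + 4·585678 + -1·122851 + -3·25769 = 13311070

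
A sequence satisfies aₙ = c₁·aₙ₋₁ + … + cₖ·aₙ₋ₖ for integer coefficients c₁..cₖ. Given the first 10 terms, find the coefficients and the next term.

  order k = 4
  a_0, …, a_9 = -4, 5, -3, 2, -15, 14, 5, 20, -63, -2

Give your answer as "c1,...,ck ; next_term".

  a_4 = 0·2 + -1·-3 + -2·5 + 2·-4 = -15
  a_5 = 0·-15 + -1·2 + -2·-3 + 2·5 = 14
  a_6 = 0·14 + -1·-15 + -2·2 + 2·-3 = 5
  a_7 = 0·5 + -1·14 + -2·-15 + 2·2 = 20
  a_8 = 0·20 + -1·5 + -2·14 + 2·-15 = -63
  a_9 = 0·-63 + -1·20 + -2·5 + 2·14 = -2
  a_10 = 0·-2 + -1·-63 + -2·20 + 2·5 = 33

0,-1,-2,2 ; 33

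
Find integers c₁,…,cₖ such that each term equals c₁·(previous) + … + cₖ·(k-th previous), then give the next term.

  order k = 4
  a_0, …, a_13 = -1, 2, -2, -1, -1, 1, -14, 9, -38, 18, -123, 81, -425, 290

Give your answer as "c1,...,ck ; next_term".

  a_4 = -1·-1 + 2·-2 + 3·2 + 4·-1 = -1
  a_5 = -1·-1 + 2·-1 + 3·-2 + 4·2 = 1
  a_6 = -1·1 + 2·-1 + 3·-1 + 4·-2 = -14
  a_7 = -1·-14 + 2·1 + 3·-1 + 4·-1 = 9
  a_8 = -1·9 + 2·-14 + 3·1 + 4·-1 = -38
  a_9 = -1·-38 + 2·9 + 3·-14 + 4·1 = 18
  a_10 = -1·18 + 2·-38 + 3·9 + 4·-14 = -123
  a_11 = -1·-123 + 2·18 + 3·-38 + 4·9 = 81
  a_12 = -1·81 + 2·-123 + 3·18 + 4·-38 = -425
  a_13 = -1·-425 + 2·81 + 3·-123 + 4·18 = 290
  a_14 = -1·290 + 2·-425 + 3·81 + 4·-123 = -1389

-1,2,3,4 ; -1389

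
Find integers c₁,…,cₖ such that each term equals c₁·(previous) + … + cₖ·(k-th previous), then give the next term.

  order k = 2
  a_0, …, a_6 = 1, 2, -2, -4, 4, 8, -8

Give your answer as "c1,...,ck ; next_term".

  a_2 = 0·2 + -2·1 = -2
  a_3 = 0·-2 + -2·2 = -4
  a_4 = 0·-4 + -2·-2 = 4
  a_5 = 0·4 + -2·-4 = 8
  a_6 = 0·8 + -2·4 = -8
  a_7 = 0·-8 + -2·8 = -16

0,-2 ; -16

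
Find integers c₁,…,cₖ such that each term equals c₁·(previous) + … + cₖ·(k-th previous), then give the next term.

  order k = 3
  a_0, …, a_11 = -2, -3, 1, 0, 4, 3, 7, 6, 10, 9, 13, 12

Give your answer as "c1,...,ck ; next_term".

1,1,-1 ; 16

  a_3 = 1·1 + 1·-3 + -1·-2 = 0
  a_4 = 1·0 + 1·1 + -1·-3 = 4
  a_5 = 1·4 + 1·0 + -1·1 = 3
  a_6 = 1·3 + 1·4 + -1·0 = 7
  a_7 = 1·7 + 1·3 + -1·4 = 6
  a_8 = 1·6 + 1·7 + -1·3 = 10
  a_9 = 1·10 + 1·6 + -1·7 = 9
  a_10 = 1·9 + 1·10 + -1·6 = 13
  a_11 = 1·13 + 1·9 + -1·10 = 12
  a_12 = 1·12 + 1·13 + -1·9 = 16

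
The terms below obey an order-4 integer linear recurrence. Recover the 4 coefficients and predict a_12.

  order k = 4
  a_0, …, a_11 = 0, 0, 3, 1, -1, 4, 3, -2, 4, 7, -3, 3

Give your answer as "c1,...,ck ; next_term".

  a_4 = -1·1 + 0·3 + 1·0 + 2·0 = -1
  a_5 = -1·-1 + 0·1 + 1·3 + 2·0 = 4
  a_6 = -1·4 + 0·-1 + 1·1 + 2·3 = 3
  a_7 = -1·3 + 0·4 + 1·-1 + 2·1 = -2
  a_8 = -1·-2 + 0·3 + 1·4 + 2·-1 = 4
  a_9 = -1·4 + 0·-2 + 1·3 + 2·4 = 7
  a_10 = -1·7 + 0·4 + 1·-2 + 2·3 = -3
  a_11 = -1·-3 + 0·7 + 1·4 + 2·-2 = 3
  a_12 = -1·3 + 0·-3 + 1·7 + 2·4 = 12

-1,0,1,2 ; 12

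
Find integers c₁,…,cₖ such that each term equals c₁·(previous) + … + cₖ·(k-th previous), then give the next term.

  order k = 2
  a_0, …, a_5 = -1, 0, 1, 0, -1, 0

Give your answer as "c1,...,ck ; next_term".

  a_2 = 0·0 + -1·-1 = 1
  a_3 = 0·1 + -1·0 = 0
  a_4 = 0·0 + -1·1 = -1
  a_5 = 0·-1 + -1·0 = 0
  a_6 = 0·0 + -1·-1 = 1

0,-1 ; 1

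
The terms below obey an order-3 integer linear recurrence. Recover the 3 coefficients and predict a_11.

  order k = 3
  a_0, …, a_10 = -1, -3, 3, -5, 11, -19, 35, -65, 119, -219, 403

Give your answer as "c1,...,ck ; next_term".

  a_3 = -1·3 + 1·-3 + -1·-1 = -5
  a_4 = -1·-5 + 1·3 + -1·-3 = 11
  a_5 = -1·11 + 1·-5 + -1·3 = -19
  a_6 = -1·-19 + 1·11 + -1·-5 = 35
  a_7 = -1·35 + 1·-19 + -1·11 = -65
  a_8 = -1·-65 + 1·35 + -1·-19 = 119
  a_9 = -1·119 + 1·-65 + -1·35 = -219
  a_10 = -1·-219 + 1·119 + -1·-65 = 403
  a_11 = -1·403 + 1·-219 + -1·119 = -741

-1,1,-1 ; -741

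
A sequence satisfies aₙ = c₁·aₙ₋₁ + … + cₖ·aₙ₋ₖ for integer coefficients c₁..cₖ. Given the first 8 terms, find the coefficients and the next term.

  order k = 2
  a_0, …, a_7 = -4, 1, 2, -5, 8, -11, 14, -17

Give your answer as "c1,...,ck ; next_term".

  a_2 = -2·1 + -1·-4 = 2
  a_3 = -2·2 + -1·1 = -5
  a_4 = -2·-5 + -1·2 = 8
  a_5 = -2·8 + -1·-5 = -11
  a_6 = -2·-11 + -1·8 = 14
  a_7 = -2·14 + -1·-11 = -17
  a_8 = -2·-17 + -1·14 = 20

-2,-1 ; 20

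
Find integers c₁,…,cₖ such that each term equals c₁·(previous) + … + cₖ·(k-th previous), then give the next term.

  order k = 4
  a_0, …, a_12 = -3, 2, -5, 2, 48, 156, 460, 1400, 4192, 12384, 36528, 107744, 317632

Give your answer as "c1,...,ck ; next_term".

4,-4,4,-4 ; 936128

  a_4 = 4·2 + -4·-5 + 4·2 + -4·-3 = 48
  a_5 = 4·48 + -4·2 + 4·-5 + -4·2 = 156
  a_6 = 4·156 + -4·48 + 4·2 + -4·-5 = 460
  a_7 = 4·460 + -4·156 + 4·48 + -4·2 = 1400
  a_8 = 4·1400 + -4·460 + 4·156 + -4·48 = 4192
  a_9 = 4·4192 + -4·1400 + 4·460 + -4·156 = 12384
  a_10 = 4·12384 + -4·4192 + 4·1400 + -4·460 = 36528
  a_11 = 4·36528 + -4·12384 + 4·4192 + -4·1400 = 107744
  a_12 = 4·107744 + -4·36528 + 4·12384 + -4·4192 = 317632
  a_13 = 4·317632 + -4·107744 + 4·36528 + -4·12384 = 936128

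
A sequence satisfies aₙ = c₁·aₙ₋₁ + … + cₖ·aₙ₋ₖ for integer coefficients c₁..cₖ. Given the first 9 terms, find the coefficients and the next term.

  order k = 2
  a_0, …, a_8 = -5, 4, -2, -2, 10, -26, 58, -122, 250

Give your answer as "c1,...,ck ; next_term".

-3,-2 ; -506

  a_2 = -3·4 + -2·-5 = -2
  a_3 = -3·-2 + -2·4 = -2
  a_4 = -3·-2 + -2·-2 = 10
  a_5 = -3·10 + -2·-2 = -26
  a_6 = -3·-26 + -2·10 = 58
  a_7 = -3·58 + -2·-26 = -122
  a_8 = -3·-122 + -2·58 = 250
  a_9 = -3·250 + -2·-122 = -506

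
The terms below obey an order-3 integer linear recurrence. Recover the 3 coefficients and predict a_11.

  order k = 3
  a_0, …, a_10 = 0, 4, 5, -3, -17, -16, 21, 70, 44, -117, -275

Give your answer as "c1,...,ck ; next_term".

1,-2,-1 ; -85

  a_3 = 1·5 + -2·4 + -1·0 = -3
  a_4 = 1·-3 + -2·5 + -1·4 = -17
  a_5 = 1·-17 + -2·-3 + -1·5 = -16
  a_6 = 1·-16 + -2·-17 + -1·-3 = 21
  a_7 = 1·21 + -2·-16 + -1·-17 = 70
  a_8 = 1·70 + -2·21 + -1·-16 = 44
  a_9 = 1·44 + -2·70 + -1·21 = -117
  a_10 = 1·-117 + -2·44 + -1·70 = -275
  a_11 = 1·-275 + -2·-117 + -1·44 = -85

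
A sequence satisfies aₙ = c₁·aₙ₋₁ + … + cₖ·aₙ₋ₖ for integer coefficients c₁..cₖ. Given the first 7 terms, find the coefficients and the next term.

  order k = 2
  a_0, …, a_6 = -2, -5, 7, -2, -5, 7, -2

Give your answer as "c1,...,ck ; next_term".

-1,-1 ; -5

  a_2 = -1·-5 + -1·-2 = 7
  a_3 = -1·7 + -1·-5 = -2
  a_4 = -1·-2 + -1·7 = -5
  a_5 = -1·-5 + -1·-2 = 7
  a_6 = -1·7 + -1·-5 = -2
  a_7 = -1·-2 + -1·7 = -5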